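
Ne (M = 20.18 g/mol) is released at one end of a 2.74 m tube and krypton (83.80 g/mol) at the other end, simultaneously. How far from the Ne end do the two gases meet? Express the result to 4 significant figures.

The fronts meet when d_Ne + d_Kr = L with d_Ne/d_Kr = √(M_Kr/M_Ne) (Graham's law). Here √(M_Kr/M_Ne) = √(83.80/20.18) = 2.038.
With d_Ne + d_Kr = 2.74 m, d_Kr = 2.74/(1 + 2.038) = 0.9020 m.
d_Ne = 2.74 − 0.9020 = 1.838 m.

1.838 m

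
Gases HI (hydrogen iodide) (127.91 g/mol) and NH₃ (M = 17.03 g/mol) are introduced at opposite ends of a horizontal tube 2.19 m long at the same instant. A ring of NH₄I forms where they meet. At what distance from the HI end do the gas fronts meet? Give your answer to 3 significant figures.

0.585 m

Distances travelled in equal time are proportional to diffusion rates, so d_HI/d_NH₃ = √(M_NH₃/M_HI) = √(17.03/127.91) = 0.3649.
With d_HI + d_NH₃ = 2.19 m, d_NH₃ = 2.19/(1 + 0.3649) = 1.605 m.
d_HI = 2.19 − 1.605 = 0.585 m.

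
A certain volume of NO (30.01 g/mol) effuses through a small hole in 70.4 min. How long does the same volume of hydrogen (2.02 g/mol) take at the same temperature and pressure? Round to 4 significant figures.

By Graham's law, t_H₂/t_NO = √(M_H₂/M_NO) = √(2.02/30.01) = √0.06731 = 0.2594.
So the time for H₂ is 70.4 × 0.2594 = 18.26 min.

18.26 min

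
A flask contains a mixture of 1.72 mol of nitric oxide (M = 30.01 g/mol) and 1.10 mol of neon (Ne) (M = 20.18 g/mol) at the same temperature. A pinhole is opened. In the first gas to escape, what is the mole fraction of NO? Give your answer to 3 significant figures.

0.562

Effusion rate of each component ∝ n_i/√M_i (partial pressure × 1/√M).
Mole fraction of NO in the effusate = (n_NO/√M_NO) / (n_NO/√M_NO + n_Ne/√M_Ne)
= (1.72/√30.01) / (1.72/√30.01 + 1.10/√20.18) = 0.3140/(0.3140 + 0.2449) = 0.562.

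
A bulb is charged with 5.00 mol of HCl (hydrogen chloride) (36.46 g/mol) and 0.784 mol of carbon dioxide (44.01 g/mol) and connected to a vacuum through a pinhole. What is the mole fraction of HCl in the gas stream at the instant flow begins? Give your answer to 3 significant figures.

Each component's effusion rate ∝ (its partial pressure)·(1/√M) ∝ n_i/√M_i.
Mole fraction of HCl in the effusate = (n_HCl/√M_HCl) / (n_HCl/√M_HCl + n_CO₂/√M_CO₂)
= (5.00/√36.46) / (5.00/√36.46 + 0.784/√44.01) = 0.8281/(0.8281 + 0.1182) = 0.875.

0.875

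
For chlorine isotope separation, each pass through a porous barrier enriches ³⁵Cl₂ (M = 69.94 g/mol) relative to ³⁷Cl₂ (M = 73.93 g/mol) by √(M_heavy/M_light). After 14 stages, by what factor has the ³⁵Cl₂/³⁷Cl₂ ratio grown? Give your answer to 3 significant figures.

1.47

Each stage multiplies the ratio by α = √(73.93/69.94), so after 14 stages the overall factor is α^14 = (73.93/69.94)^(14/2).
= 1.05705^7 = 1.47.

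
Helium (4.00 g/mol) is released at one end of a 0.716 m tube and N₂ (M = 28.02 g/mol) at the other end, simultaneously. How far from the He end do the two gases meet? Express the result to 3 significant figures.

0.520 m

Graham's law gives d_He/d_N₂ = rate_He/rate_N₂ = √(M_N₂/M_He) = √(28.02/4.00) = 2.647.
With d_He + d_N₂ = 0.716 m, d_N₂ = 0.716/(1 + 2.647) = 0.1963 m.
d_He = 0.716 − 0.1963 = 0.520 m.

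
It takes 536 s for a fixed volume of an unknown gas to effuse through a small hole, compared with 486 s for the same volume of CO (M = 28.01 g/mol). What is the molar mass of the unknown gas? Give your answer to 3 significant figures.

By Graham's law, t_X/t_CO = √(M_X/M_CO).
536/486 = 1.103 = √(M_X/28.01)
M_X = 28.01 × 1.103² = 28.01 × 1.216 = 34.1 g/mol

34.1 g/mol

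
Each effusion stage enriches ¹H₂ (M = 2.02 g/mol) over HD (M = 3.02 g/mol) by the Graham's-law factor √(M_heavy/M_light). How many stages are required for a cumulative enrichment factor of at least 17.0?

15

With α = √(3.02/2.02) per stage, ln α = ½ ln(1.49505) = 0.2011.
Need α^N ≥ 17.0 ⇒ N ≥ ln(17.0) / ln α = 2.833 / 0.2011 = 14.09.
So at least 15 stages are needed.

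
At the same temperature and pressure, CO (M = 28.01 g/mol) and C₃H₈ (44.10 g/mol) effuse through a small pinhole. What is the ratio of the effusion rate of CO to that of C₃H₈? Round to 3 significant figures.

1.25

Since effusion rate ∝ 1/√M, rate_CO/rate_C₃H₈ = √(M_C₃H₈/M_CO) = √(44.10/28.01) = √1.574 = 1.25.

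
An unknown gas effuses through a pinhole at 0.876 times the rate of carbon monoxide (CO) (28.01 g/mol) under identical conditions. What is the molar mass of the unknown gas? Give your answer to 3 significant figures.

Graham's law gives rate_X/rate_CO = √(M_CO/M_X).
0.876 = √(28.01/M_X)
M_X = 28.01 / 0.876² = 28.01 / 0.7674 = 36.5 g/mol

36.5 g/mol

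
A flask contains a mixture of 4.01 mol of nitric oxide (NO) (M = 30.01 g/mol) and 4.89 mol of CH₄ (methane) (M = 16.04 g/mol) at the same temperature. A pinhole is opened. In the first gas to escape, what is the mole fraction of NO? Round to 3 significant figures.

Rate_i ∝ x_i/√M_i (Graham's law weighted by mole fraction), so the effusate composition follows n_i/√M_i.
Mole fraction of NO in the effusate = (n_NO/√M_NO) / (n_NO/√M_NO + n_CH₄/√M_CH₄)
= (4.01/√30.01) / (4.01/√30.01 + 4.89/√16.04) = 0.7320/(0.7320 + 1.221) = 0.375.

0.375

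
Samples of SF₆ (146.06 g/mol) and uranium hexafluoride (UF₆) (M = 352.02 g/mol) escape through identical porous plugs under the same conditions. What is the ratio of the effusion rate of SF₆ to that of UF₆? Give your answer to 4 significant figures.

1.552

Since effusion rate ∝ 1/√M, rate_SF₆/rate_UF₆ = √(M_UF₆/M_SF₆) = √(352.02/146.06) = √2.410 = 1.552.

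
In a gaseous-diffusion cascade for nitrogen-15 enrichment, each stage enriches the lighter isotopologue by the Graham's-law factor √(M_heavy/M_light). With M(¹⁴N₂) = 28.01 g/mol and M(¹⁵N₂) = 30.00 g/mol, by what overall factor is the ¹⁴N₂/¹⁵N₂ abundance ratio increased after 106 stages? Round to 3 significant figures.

The single-stage factor is √(M_heavy/M_light), so 106 stages give [√(30.00/28.01)]^106 = (30.00/28.01)^(106/2).
= 1.07105^53 = 38.0.

38.0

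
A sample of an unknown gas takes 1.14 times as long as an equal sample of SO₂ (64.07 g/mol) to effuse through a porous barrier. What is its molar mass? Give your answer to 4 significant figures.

83.27 g/mol

Graham's law gives t_X/t_SO₂ = √(M_X/M_SO₂).
1.14 = √(M_X/64.07)
M_X = 64.07 × 1.14² = 64.07 × 1.300 = 83.27 g/mol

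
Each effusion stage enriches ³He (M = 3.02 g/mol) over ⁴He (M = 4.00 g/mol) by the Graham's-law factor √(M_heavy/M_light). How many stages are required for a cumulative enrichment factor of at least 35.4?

26

With α = √(4.00/3.02) per stage, ln α = ½ ln(1.32450) = 0.1405.
Need α^N ≥ 35.4 ⇒ N ≥ ln(35.4) / ln α = 3.567 / 0.1405 = 25.38.
Rounding up, N = 26 stages.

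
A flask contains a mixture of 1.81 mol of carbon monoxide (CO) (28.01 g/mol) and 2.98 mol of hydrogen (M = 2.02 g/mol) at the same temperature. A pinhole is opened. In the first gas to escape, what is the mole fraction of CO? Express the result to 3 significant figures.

0.140

Each component's effusion rate ∝ (its partial pressure)·(1/√M) ∝ n_i/√M_i.
Mole fraction of CO in the effusate = (n_CO/√M_CO) / (n_CO/√M_CO + n_H₂/√M_H₂)
= (1.81/√28.01) / (1.81/√28.01 + 2.98/√2.02) = 0.3420/(0.3420 + 2.097) = 0.140.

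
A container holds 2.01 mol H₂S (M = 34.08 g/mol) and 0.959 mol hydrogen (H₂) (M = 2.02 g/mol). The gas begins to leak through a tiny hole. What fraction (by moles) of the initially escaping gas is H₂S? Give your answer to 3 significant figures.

Each component's effusion rate ∝ (its partial pressure)·(1/√M) ∝ n_i/√M_i.
x_H₂S(eff) = (n_H₂S/√M_H₂S) / (n_H₂S/√M_H₂S + n_H₂/√M_H₂)
= (2.01/√34.08) / (2.01/√34.08 + 0.959/√2.02) = 0.3443/(0.3443 + 0.6748) = 0.338.

0.338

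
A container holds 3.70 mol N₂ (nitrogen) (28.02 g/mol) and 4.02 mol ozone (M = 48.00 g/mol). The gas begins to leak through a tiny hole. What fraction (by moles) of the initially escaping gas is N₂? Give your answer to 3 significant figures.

The effusion rate of species i is ∝ p_i/√M_i ∝ n_i/√M_i.
x_N₂(eff) = (n_N₂/√M_N₂) / (n_N₂/√M_N₂ + n_O₃/√M_O₃)
= (3.70/√28.02) / (3.70/√28.02 + 4.02/√48.00) = 0.6990/(0.6990 + 0.5802) = 0.546.

0.546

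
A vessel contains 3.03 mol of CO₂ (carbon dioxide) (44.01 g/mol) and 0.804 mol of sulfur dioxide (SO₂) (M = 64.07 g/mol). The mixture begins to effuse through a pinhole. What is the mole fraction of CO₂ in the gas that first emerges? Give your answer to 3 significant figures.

The effusion rate of species i is ∝ p_i/√M_i ∝ n_i/√M_i.
x_CO₂(eff) = (n_CO₂/√M_CO₂) / (n_CO₂/√M_CO₂ + n_SO₂/√M_SO₂)
= (3.03/√44.01) / (3.03/√44.01 + 0.804/√64.07) = 0.4567/(0.4567 + 0.1004) = 0.820.

0.820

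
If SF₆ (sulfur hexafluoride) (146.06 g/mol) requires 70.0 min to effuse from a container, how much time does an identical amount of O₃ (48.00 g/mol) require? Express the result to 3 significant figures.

40.1 min

Graham's law gives t_O₃/t_SF₆ = √(M_O₃/M_SF₆) = √(48.00/146.06) = √0.3286 = 0.5733.
So the time for O₃ is 70.0 × 0.5733 = 40.1 min.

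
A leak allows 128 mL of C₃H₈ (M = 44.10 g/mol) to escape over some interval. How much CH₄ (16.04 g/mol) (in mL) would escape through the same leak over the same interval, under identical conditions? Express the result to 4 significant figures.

212.2 mL

Using Graham's law: rate_CH₄/rate_C₃H₈ = √(M_C₃H₈/M_CH₄) = √(44.10/16.04) = √2.749 = 1.658.
So the volume for CH₄ is 128 × 1.658 = 212.2 mL.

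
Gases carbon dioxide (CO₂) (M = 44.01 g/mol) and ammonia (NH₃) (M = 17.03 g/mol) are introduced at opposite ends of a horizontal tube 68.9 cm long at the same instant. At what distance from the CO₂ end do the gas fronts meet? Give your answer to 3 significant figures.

The fronts meet when d_CO₂ + d_NH₃ = L with d_CO₂/d_NH₃ = √(M_NH₃/M_CO₂) (Graham's law). Here √(M_NH₃/M_CO₂) = √(17.03/44.01) = 0.6221.
With d_CO₂ + d_NH₃ = 68.9 cm, d_NH₃ = 68.9/(1 + 0.6221) = 42.48 cm.
d_CO₂ = 68.9 − 42.48 = 26.4 cm.

26.4 cm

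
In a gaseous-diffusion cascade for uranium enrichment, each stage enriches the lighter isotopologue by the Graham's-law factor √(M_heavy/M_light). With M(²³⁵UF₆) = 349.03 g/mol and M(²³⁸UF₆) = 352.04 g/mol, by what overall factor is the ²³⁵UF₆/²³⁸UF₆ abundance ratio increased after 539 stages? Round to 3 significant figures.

10.1

After 539 stages the ratio has grown by (√(352.04/349.03))^539 = (352.04/349.03)^(539/2).
= 1.00862^(539/2) = 10.1.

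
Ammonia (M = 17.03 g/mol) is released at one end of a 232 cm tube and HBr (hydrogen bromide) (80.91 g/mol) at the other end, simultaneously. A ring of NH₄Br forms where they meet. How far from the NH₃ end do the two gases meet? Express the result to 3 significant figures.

159 cm

In equal time, each gas travels a distance ∝ its rate ∝ 1/√M, so d_NH₃/d_HBr = √(M_HBr/M_NH₃) = √(80.91/17.03) = 2.180.
With d_NH₃ + d_HBr = 232 cm, d_HBr = 232/(1 + 2.180) = 72.96 cm.
d_NH₃ = 232 − 72.96 = 159 cm.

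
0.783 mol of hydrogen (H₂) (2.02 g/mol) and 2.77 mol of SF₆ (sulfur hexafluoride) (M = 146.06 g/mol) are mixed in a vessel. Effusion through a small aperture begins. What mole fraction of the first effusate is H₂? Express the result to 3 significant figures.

Rate_i ∝ x_i/√M_i (Graham's law weighted by mole fraction), so the effusate composition follows n_i/√M_i.
So x_H₂ in the escaping gas = (n_H₂/√M_H₂) / Σ(n_i/√M_i)
= (0.783/√2.02) / (0.783/√2.02 + 2.77/√146.06) = 0.5509/(0.5509 + 0.2292) = 0.706.

0.706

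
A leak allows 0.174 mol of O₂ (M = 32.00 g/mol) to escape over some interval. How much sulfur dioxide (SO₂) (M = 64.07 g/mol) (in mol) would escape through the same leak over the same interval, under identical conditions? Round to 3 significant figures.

0.123 mol

Since effusion rate ∝ 1/√M, rate_SO₂/rate_O₂ = √(M_O₂/M_SO₂) = √(32.00/64.07) = √0.4995 = 0.7067.
So the amount for SO₂ is 0.174 × 0.7067 = 0.123 mol.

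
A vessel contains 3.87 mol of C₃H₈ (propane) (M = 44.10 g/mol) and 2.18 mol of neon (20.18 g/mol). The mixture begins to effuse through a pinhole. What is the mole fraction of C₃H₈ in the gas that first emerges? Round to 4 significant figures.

Effusion rate of each component ∝ n_i/√M_i (partial pressure × 1/√M).
So x_C₃H₈ in the escaping gas = (n_C₃H₈/√M_C₃H₈) / Σ(n_i/√M_i)
= (3.87/√44.10) / (3.87/√44.10 + 2.18/√20.18) = 0.5828/(0.5828 + 0.4853) = 0.5456.

0.5456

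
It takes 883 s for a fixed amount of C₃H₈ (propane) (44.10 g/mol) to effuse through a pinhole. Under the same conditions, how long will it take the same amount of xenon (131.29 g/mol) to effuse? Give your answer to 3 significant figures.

Using Graham's law: t_Xe/t_C₃H₈ = √(M_Xe/M_C₃H₈) = √(131.29/44.10) = √2.977 = 1.725.
So the time for Xe is 883 × 1.725 = 1520 s.

1520 s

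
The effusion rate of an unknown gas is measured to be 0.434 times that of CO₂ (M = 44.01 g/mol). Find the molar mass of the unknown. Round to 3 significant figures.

234 g/mol

Graham's law gives rate_X/rate_CO₂ = √(M_CO₂/M_X).
0.434 = √(44.01/M_X)
M_X = 44.01 / 0.434² = 44.01 / 0.1884 = 234 g/mol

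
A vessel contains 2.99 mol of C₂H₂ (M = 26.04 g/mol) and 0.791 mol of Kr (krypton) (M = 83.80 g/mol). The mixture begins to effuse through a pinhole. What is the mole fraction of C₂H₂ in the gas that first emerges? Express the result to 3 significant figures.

0.871

Effusion rate of each component ∝ n_i/√M_i (partial pressure × 1/√M).
Mole fraction of C₂H₂ in the effusate = (n_C₂H₂/√M_C₂H₂) / (n_C₂H₂/√M_C₂H₂ + n_Kr/√M_Kr)
= (2.99/√26.04) / (2.99/√26.04 + 0.791/√83.80) = 0.5859/(0.5859 + 0.08641) = 0.871.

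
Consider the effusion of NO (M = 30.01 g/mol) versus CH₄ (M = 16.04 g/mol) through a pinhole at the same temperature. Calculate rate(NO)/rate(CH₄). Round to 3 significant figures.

Graham's law gives rate_NO/rate_CH₄ = √(M_CH₄/M_NO) = √(16.04/30.01) = √0.5345 = 0.731.

0.731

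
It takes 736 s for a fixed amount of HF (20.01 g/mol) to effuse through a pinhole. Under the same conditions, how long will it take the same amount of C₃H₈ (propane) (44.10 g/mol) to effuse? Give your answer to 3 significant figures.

1090 s

Since effusion rate ∝ 1/√M, t_C₃H₈/t_HF = √(M_C₃H₈/M_HF) = √(44.10/20.01) = √2.204 = 1.485.
So the time for C₃H₈ is 736 × 1.485 = 1090 s.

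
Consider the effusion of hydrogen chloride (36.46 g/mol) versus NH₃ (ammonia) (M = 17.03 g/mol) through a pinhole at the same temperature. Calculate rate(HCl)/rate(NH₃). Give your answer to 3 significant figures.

Since effusion rate ∝ 1/√M, rate_HCl/rate_NH₃ = √(M_NH₃/M_HCl) = √(17.03/36.46) = √0.4671 = 0.683.

0.683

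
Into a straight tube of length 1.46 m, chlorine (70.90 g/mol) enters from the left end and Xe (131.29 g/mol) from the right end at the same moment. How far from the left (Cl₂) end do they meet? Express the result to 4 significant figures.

0.8416 m

The fronts meet when d_Cl₂ + d_Xe = L with d_Cl₂/d_Xe = √(M_Xe/M_Cl₂) (Graham's law). Here √(M_Xe/M_Cl₂) = √(131.29/70.90) = 1.361.
With d_Cl₂ + d_Xe = 1.46 m, d_Xe = 1.46/(1 + 1.361) = 0.6184 m.
d_Cl₂ = 1.46 − 0.6184 = 0.8416 m.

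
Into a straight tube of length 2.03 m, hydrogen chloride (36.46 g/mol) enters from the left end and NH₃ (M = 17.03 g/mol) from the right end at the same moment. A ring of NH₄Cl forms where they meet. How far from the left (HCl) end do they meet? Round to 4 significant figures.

Graham's law gives d_HCl/d_NH₃ = rate_HCl/rate_NH₃ = √(M_NH₃/M_HCl) = √(17.03/36.46) = 0.6834.
With d_HCl + d_NH₃ = 2.03 m, d_NH₃ = 2.03/(1 + 0.6834) = 1.206 m.
d_HCl = 2.03 − 1.206 = 0.8241 m.

0.8241 m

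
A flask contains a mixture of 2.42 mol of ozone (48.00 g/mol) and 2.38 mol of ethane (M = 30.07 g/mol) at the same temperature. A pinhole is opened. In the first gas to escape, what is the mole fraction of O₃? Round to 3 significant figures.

Each component's effusion rate ∝ (its partial pressure)·(1/√M) ∝ n_i/√M_i.
So x_O₃ in the escaping gas = (n_O₃/√M_O₃) / Σ(n_i/√M_i)
= (2.42/√48.00) / (2.42/√48.00 + 2.38/√30.07) = 0.3493/(0.3493 + 0.4340) = 0.446.

0.446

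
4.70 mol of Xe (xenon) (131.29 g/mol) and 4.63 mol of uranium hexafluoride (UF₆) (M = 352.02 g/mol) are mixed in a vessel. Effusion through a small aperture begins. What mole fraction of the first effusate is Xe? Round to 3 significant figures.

0.624

Effusion rate of each component ∝ n_i/√M_i (partial pressure × 1/√M).
x_Xe(eff) = (n_Xe/√M_Xe) / (n_Xe/√M_Xe + n_UF₆/√M_UF₆)
= (4.70/√131.29) / (4.70/√131.29 + 4.63/√352.02) = 0.4102/(0.4102 + 0.2468) = 0.624.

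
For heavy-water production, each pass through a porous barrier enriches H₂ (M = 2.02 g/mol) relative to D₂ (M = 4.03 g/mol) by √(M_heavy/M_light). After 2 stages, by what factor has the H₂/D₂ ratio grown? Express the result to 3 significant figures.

After 2 stages the ratio has grown by (√(4.03/2.02))^2 = (4.03/2.02)^(2/2).
= 1.99505^1 = 2.00.

2.00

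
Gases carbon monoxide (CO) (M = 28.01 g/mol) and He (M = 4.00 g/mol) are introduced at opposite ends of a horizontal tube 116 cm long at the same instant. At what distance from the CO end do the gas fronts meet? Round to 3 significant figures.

Distances travelled in equal time are proportional to diffusion rates, so d_CO/d_He = √(M_He/M_CO) = √(4.00/28.01) = 0.3779.
With d_CO + d_He = 116 cm, d_He = 116/(1 + 0.3779) = 84.19 cm.
d_CO = 116 − 84.19 = 31.8 cm.

31.8 cm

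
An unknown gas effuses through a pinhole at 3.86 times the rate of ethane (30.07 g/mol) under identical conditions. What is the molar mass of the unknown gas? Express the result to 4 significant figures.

2.018 g/mol

From Graham's law, rate_X/rate_C₂H₆ = √(M_C₂H₆/M_X).
3.86 = √(30.07/M_X)
M_X = 30.07 / 3.86² = 30.07 / 14.90 = 2.018 g/mol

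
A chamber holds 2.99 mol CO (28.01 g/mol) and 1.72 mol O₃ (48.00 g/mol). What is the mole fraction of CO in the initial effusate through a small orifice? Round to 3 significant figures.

0.695

Effusion rate of each component ∝ n_i/√M_i (partial pressure × 1/√M).
x_CO(eff) = (n_CO/√M_CO) / (n_CO/√M_CO + n_O₃/√M_O₃)
= (2.99/√28.01) / (2.99/√28.01 + 1.72/√48.00) = 0.5650/(0.5650 + 0.2483) = 0.695.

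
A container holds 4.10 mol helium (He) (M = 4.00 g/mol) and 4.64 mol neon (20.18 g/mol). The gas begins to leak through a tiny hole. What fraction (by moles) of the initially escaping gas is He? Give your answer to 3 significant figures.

0.665

Rate_i ∝ x_i/√M_i (Graham's law weighted by mole fraction), so the effusate composition follows n_i/√M_i.
So x_He in the escaping gas = (n_He/√M_He) / Σ(n_i/√M_i)
= (4.10/√4.00) / (4.10/√4.00 + 4.64/√20.18) = 2.050/(2.050 + 1.033) = 0.665.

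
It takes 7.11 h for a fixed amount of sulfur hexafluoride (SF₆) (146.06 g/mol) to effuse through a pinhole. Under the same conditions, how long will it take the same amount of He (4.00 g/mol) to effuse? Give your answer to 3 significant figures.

1.18 h

Since effusion rate ∝ 1/√M, t_He/t_SF₆ = √(M_He/M_SF₆) = √(4.00/146.06) = √0.02739 = 0.1655.
So the time for He is 7.11 × 0.1655 = 1.18 h.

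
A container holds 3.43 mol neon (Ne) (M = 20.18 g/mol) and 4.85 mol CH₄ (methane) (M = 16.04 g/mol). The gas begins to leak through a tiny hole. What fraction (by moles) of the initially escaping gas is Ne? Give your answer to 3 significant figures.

Each component's effusion rate ∝ (its partial pressure)·(1/√M) ∝ n_i/√M_i.
So x_Ne in the escaping gas = (n_Ne/√M_Ne) / Σ(n_i/√M_i)
= (3.43/√20.18) / (3.43/√20.18 + 4.85/√16.04) = 0.7635/(0.7635 + 1.211) = 0.387.

0.387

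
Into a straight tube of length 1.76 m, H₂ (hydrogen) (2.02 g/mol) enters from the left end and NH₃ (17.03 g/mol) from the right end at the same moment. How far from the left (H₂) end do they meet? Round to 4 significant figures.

Distances travelled in equal time are proportional to diffusion rates, so d_H₂/d_NH₃ = √(M_NH₃/M_H₂) = √(17.03/2.02) = 2.904.
With d_H₂ + d_NH₃ = 1.76 m, d_NH₃ = 1.76/(1 + 2.904) = 0.4509 m.
d_H₂ = 1.76 − 0.4509 = 1.309 m.

1.309 m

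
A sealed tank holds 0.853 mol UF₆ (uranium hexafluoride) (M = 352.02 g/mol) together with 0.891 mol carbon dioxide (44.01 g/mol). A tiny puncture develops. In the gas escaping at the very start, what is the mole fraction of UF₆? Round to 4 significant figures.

0.2529

The effusion rate of species i is ∝ p_i/√M_i ∝ n_i/√M_i.
So x_UF₆ in the escaping gas = (n_UF₆/√M_UF₆) / Σ(n_i/√M_i)
= (0.853/√352.02) / (0.853/√352.02 + 0.891/√44.01) = 0.04546/(0.04546 + 0.1343) = 0.2529.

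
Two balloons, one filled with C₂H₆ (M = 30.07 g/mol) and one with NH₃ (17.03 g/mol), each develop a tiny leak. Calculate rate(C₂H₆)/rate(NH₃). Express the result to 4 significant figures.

0.7526

By Graham's law, rate_C₂H₆/rate_NH₃ = √(M_NH₃/M_C₂H₆) = √(17.03/30.07) = √0.5663 = 0.7526.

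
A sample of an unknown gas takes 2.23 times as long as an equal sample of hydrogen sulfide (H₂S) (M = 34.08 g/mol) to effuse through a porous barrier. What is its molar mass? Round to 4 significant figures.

Since effusion rate ∝ 1/√M, t_X/t_H₂S = √(M_X/M_H₂S).
2.23 = √(M_X/34.08)
M_X = 34.08 × 2.23² = 34.08 × 4.973 = 169.5 g/mol

169.5 g/mol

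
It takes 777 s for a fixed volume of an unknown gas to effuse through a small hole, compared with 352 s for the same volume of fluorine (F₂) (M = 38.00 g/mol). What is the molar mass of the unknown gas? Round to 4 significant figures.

By Graham's law, t_X/t_F₂ = √(M_X/M_F₂).
777/352 = 2.207 = √(M_X/38.00)
M_X = 38.00 × 2.207² = 38.00 × 4.873 = 185.2 g/mol

185.2 g/mol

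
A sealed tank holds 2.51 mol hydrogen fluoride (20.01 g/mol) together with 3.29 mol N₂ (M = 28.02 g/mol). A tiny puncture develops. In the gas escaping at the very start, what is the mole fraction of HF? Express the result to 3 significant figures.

0.474

Each component's effusion rate ∝ (its partial pressure)·(1/√M) ∝ n_i/√M_i.
Mole fraction of HF in the effusate = (n_HF/√M_HF) / (n_HF/√M_HF + n_N₂/√M_N₂)
= (2.51/√20.01) / (2.51/√20.01 + 3.29/√28.02) = 0.5611/(0.5611 + 0.6215) = 0.474.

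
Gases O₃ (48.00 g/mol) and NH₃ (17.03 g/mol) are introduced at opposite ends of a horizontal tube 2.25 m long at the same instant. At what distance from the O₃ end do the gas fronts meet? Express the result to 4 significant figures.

0.8399 m

The fronts meet when d_O₃ + d_NH₃ = L with d_O₃/d_NH₃ = √(M_NH₃/M_O₃) (Graham's law). Here √(M_NH₃/M_O₃) = √(17.03/48.00) = 0.5956.
With d_O₃ + d_NH₃ = 2.25 m, d_NH₃ = 2.25/(1 + 0.5956) = 1.410 m.
d_O₃ = 2.25 − 1.410 = 0.8399 m.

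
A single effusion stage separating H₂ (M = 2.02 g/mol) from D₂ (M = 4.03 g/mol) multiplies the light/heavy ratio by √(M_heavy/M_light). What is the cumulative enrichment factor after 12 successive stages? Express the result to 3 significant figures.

Each stage multiplies the ratio by α = √(4.03/2.02), so after 12 stages the overall factor is α^12 = (4.03/2.02)^(12/2).
= 1.99505^6 = 63.1.

63.1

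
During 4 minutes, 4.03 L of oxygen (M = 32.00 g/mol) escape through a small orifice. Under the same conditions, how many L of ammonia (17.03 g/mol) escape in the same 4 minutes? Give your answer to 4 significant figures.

5.524 L

Since effusion rate ∝ 1/√M, rate_NH₃/rate_O₂ = √(M_O₂/M_NH₃) = √(32.00/17.03) = √1.879 = 1.371.
So the volume for NH₃ is 4.03 × 1.371 = 5.524 L.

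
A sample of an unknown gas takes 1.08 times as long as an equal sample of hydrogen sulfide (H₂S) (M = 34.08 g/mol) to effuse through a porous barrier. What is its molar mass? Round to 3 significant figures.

Using Graham's law: t_X/t_H₂S = √(M_X/M_H₂S).
1.08 = √(M_X/34.08)
M_X = 34.08 × 1.08² = 34.08 × 1.166 = 39.8 g/mol

39.8 g/mol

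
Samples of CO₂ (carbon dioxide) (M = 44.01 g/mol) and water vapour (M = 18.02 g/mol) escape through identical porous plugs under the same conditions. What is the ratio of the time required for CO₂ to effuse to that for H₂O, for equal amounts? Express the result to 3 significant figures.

Graham's law gives t_CO₂/t_H₂O = √(M_CO₂/M_H₂O) = √(44.01/18.02) = √2.442 = 1.56.

1.56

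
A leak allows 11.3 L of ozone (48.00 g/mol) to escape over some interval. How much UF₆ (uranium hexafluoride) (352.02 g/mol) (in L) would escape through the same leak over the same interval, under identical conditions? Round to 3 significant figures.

Graham's law gives rate_UF₆/rate_O₃ = √(M_O₃/M_UF₆) = √(48.00/352.02) = √0.1364 = 0.3693.
So the volume for UF₆ is 11.3 × 0.3693 = 4.17 L.

4.17 L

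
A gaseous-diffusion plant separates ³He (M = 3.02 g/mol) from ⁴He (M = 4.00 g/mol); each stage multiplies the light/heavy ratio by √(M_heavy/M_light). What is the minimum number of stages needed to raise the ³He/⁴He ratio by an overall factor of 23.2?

Single-stage factor α = √(4.00/3.02), so ln α = ½ ln(1.32450) = 0.1405.
Need α^N ≥ 23.2 ⇒ N ≥ ln(23.2) / ln α = 3.144 / 0.1405 = 22.38.
So at least 23 stages are needed.

23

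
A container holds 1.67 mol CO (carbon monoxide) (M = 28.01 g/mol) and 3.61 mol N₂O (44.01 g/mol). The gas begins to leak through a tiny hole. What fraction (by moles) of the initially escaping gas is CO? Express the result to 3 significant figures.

0.367

Each component's effusion rate ∝ (its partial pressure)·(1/√M) ∝ n_i/√M_i.
Mole fraction of CO in the effusate = (n_CO/√M_CO) / (n_CO/√M_CO + n_N₂O/√M_N₂O)
= (1.67/√28.01) / (1.67/√28.01 + 3.61/√44.01) = 0.3155/(0.3155 + 0.5442) = 0.367.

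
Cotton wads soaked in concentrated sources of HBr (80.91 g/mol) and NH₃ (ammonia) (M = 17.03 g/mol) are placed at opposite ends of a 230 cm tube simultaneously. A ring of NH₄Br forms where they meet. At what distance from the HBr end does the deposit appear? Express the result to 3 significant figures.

72.3 cm

Distances travelled in equal time are proportional to diffusion rates, so d_HBr/d_NH₃ = √(M_NH₃/M_HBr) = √(17.03/80.91) = 0.4588.
With d_HBr + d_NH₃ = 230 cm, d_NH₃ = 230/(1 + 0.4588) = 157.7 cm.
d_HBr = 230 − 157.7 = 72.3 cm.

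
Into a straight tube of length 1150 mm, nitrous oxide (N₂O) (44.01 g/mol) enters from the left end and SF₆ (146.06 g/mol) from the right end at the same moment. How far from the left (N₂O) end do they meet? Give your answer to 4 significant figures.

742.5 mm

Distances travelled in equal time are proportional to diffusion rates, so d_N₂O/d_SF₆ = √(M_SF₆/M_N₂O) = √(146.06/44.01) = 1.822.
With d_N₂O + d_SF₆ = 1150 mm, d_SF₆ = 1150/(1 + 1.822) = 407.5 mm.
d_N₂O = 1150 − 407.5 = 742.5 mm.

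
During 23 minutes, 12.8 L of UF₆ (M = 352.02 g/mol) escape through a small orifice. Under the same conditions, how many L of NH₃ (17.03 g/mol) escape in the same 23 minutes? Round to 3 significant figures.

58.2 L

Using Graham's law: rate_NH₃/rate_UF₆ = √(M_UF₆/M_NH₃) = √(352.02/17.03) = √20.67 = 4.546.
So the volume for NH₃ is 12.8 × 4.546 = 58.2 L.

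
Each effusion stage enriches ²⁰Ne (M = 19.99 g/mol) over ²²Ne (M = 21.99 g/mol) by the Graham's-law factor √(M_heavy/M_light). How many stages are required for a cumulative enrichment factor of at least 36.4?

Single-stage factor α = √(21.99/19.99), so ln α = ½ ln(1.10005) = 0.04768.
Need α^N ≥ 36.4 ⇒ N ≥ ln(36.4) / ln α = 3.595 / 0.04768 = 75.39.
Rounding up, N = 76 stages.

76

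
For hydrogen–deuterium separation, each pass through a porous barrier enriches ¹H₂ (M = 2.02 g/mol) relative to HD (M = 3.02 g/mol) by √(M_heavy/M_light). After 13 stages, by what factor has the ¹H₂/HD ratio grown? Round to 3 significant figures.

Each stage multiplies the ratio by α = √(3.02/2.02), so after 13 stages the overall factor is α^13 = (3.02/2.02)^(13/2).
= 1.49505^(13/2) = 13.7.

13.7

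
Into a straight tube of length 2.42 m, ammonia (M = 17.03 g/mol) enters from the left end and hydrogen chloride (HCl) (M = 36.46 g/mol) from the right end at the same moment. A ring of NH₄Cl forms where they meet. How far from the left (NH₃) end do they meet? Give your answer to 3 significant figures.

Distances travelled in equal time are proportional to diffusion rates, so d_NH₃/d_HCl = √(M_HCl/M_NH₃) = √(36.46/17.03) = 1.463.
With d_NH₃ + d_HCl = 2.42 m, d_HCl = 2.42/(1 + 1.463) = 0.9825 m.
d_NH₃ = 2.42 − 0.9825 = 1.44 m.

1.44 m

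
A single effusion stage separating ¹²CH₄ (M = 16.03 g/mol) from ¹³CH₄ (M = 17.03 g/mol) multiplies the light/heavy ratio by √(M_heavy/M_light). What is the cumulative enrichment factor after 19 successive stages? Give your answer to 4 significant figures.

1.777

Each stage multiplies the ratio by α = √(17.03/16.03), so after 19 stages the overall factor is α^19 = (17.03/16.03)^(19/2).
= 1.06238^(19/2) = 1.777.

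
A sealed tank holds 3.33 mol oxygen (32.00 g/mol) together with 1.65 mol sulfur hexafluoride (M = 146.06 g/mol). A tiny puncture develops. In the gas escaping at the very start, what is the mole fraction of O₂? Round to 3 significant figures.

Effusion rate of each component ∝ n_i/√M_i (partial pressure × 1/√M).
Mole fraction of O₂ in the effusate = (n_O₂/√M_O₂) / (n_O₂/√M_O₂ + n_SF₆/√M_SF₆)
= (3.33/√32.00) / (3.33/√32.00 + 1.65/√146.06) = 0.5887/(0.5887 + 0.1365) = 0.812.

0.812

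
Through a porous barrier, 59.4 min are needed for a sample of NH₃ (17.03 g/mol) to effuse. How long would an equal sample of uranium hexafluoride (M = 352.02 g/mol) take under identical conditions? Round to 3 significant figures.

270 min

By Graham's law, t_UF₆/t_NH₃ = √(M_UF₆/M_NH₃) = √(352.02/17.03) = √20.67 = 4.546.
So the time for UF₆ is 59.4 × 4.546 = 270 min.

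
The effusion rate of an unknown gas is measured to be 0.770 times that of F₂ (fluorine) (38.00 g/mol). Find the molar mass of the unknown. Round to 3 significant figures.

Graham's law gives rate_X/rate_F₂ = √(M_F₂/M_X).
0.770 = √(38.00/M_X)
M_X = 38.00 / 0.770² = 38.00 / 0.5929 = 64.1 g/mol

64.1 g/mol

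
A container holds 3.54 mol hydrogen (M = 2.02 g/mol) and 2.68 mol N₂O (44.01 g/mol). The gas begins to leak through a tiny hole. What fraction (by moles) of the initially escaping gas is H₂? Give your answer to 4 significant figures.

0.8604

The effusion rate of species i is ∝ p_i/√M_i ∝ n_i/√M_i.
Mole fraction of H₂ in the effusate = (n_H₂/√M_H₂) / (n_H₂/√M_H₂ + n_N₂O/√M_N₂O)
= (3.54/√2.02) / (3.54/√2.02 + 2.68/√44.01) = 2.491/(2.491 + 0.4040) = 0.8604.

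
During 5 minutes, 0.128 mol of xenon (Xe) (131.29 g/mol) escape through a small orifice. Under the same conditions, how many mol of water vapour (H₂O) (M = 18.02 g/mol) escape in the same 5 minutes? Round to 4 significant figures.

0.3455 mol

From Graham's law, rate_H₂O/rate_Xe = √(M_Xe/M_H₂O) = √(131.29/18.02) = √7.286 = 2.699.
So the amount for H₂O is 0.128 × 2.699 = 0.3455 mol.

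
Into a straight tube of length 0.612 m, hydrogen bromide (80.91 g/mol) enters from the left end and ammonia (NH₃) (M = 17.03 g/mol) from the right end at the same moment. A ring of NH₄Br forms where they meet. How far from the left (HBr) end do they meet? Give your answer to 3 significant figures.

0.192 m

Distances travelled in equal time are proportional to diffusion rates, so d_HBr/d_NH₃ = √(M_NH₃/M_HBr) = √(17.03/80.91) = 0.4588.
With d_HBr + d_NH₃ = 0.612 m, d_NH₃ = 0.612/(1 + 0.4588) = 0.4195 m.
d_HBr = 0.612 − 0.4195 = 0.192 m.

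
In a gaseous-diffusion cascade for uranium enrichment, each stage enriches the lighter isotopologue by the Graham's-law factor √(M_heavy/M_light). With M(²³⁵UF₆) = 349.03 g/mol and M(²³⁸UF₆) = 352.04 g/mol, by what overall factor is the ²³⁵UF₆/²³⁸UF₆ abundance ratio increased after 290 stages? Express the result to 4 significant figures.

Each stage multiplies the ratio by α = √(352.04/349.03), so after 290 stages the overall factor is α^290 = (352.04/349.03)^(290/2).
= 1.00862^145 = 3.473.

3.473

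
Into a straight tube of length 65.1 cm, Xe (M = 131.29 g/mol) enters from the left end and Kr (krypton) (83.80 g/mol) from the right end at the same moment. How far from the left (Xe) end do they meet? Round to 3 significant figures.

28.9 cm

Distances travelled in equal time are proportional to diffusion rates, so d_Xe/d_Kr = √(M_Kr/M_Xe) = √(83.80/131.29) = 0.7989.
With d_Xe + d_Kr = 65.1 cm, d_Kr = 65.1/(1 + 0.7989) = 36.19 cm.
d_Xe = 65.1 − 36.19 = 28.9 cm.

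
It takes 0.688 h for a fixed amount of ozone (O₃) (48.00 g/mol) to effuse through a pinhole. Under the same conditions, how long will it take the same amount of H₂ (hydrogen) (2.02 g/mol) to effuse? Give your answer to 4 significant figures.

0.1411 h

Since effusion rate ∝ 1/√M, t_H₂/t_O₃ = √(M_H₂/M_O₃) = √(2.02/48.00) = √0.04208 = 0.2051.
So the time for H₂ is 0.688 × 0.2051 = 0.1411 h.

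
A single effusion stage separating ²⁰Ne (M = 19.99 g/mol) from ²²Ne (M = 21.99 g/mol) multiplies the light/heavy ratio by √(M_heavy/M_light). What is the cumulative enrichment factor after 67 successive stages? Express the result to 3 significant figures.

24.4

The single-stage factor is √(M_heavy/M_light), so 67 stages give [√(21.99/19.99)]^67 = (21.99/19.99)^(67/2).
= 1.10005^(67/2) = 24.4.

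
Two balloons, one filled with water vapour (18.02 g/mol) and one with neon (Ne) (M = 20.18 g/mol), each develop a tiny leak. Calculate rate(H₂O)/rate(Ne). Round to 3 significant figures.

1.06

Since effusion rate ∝ 1/√M, rate_H₂O/rate_Ne = √(M_Ne/M_H₂O) = √(20.18/18.02) = √1.120 = 1.06.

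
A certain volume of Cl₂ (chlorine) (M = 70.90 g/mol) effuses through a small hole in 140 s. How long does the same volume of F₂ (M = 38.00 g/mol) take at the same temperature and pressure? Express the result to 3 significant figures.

102 s

Graham's law gives t_F₂/t_Cl₂ = √(M_F₂/M_Cl₂) = √(38.00/70.90) = √0.5360 = 0.7321.
So the time for F₂ is 140 × 0.7321 = 102 s.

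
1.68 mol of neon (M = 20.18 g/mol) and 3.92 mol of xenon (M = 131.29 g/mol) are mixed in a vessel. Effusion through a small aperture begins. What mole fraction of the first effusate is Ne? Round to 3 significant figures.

Effusion rate of each component ∝ n_i/√M_i (partial pressure × 1/√M).
Mole fraction of Ne in the effusate = (n_Ne/√M_Ne) / (n_Ne/√M_Ne + n_Xe/√M_Xe)
= (1.68/√20.18) / (1.68/√20.18 + 3.92/√131.29) = 0.3740/(0.3740 + 0.3421) = 0.522.

0.522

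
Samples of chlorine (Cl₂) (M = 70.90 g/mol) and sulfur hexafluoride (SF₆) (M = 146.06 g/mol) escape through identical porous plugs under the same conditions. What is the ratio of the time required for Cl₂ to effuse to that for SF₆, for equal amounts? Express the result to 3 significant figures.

0.697

Graham's law gives t_Cl₂/t_SF₆ = √(M_Cl₂/M_SF₆) = √(70.90/146.06) = √0.4854 = 0.697.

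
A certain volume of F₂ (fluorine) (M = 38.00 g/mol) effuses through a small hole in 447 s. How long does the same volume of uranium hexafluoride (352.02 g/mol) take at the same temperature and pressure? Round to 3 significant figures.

1360 s

Using Graham's law: t_UF₆/t_F₂ = √(M_UF₆/M_F₂) = √(352.02/38.00) = √9.264 = 3.044.
So the time for UF₆ is 447 × 3.044 = 1360 s.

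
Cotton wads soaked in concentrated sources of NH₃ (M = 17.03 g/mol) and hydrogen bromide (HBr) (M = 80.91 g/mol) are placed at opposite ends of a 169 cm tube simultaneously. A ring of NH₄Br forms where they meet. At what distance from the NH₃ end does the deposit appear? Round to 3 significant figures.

Distances travelled in equal time are proportional to diffusion rates, so d_NH₃/d_HBr = √(M_HBr/M_NH₃) = √(80.91/17.03) = 2.180.
With d_NH₃ + d_HBr = 169 cm, d_HBr = 169/(1 + 2.180) = 53.15 cm.
d_NH₃ = 169 − 53.15 = 116 cm.

116 cm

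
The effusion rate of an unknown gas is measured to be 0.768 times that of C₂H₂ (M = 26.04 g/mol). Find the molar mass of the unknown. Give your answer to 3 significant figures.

By Graham's law, rate_X/rate_C₂H₂ = √(M_C₂H₂/M_X).
0.768 = √(26.04/M_X)
M_X = 26.04 / 0.768² = 26.04 / 0.5898 = 44.1 g/mol

44.1 g/mol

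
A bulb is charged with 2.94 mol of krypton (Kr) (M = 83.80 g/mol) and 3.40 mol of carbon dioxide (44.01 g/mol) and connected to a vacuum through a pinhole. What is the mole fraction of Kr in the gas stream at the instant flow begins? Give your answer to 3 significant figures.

Rate_i ∝ x_i/√M_i (Graham's law weighted by mole fraction), so the effusate composition follows n_i/√M_i.
x_Kr(eff) = (n_Kr/√M_Kr) / (n_Kr/√M_Kr + n_CO₂/√M_CO₂)
= (2.94/√83.80) / (2.94/√83.80 + 3.40/√44.01) = 0.3212/(0.3212 + 0.5125) = 0.385.

0.385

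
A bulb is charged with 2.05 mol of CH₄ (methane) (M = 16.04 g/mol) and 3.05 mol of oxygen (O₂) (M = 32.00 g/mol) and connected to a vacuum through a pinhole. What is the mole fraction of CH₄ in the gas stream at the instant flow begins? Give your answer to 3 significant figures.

Effusion rate of each component ∝ n_i/√M_i (partial pressure × 1/√M).
Mole fraction of CH₄ in the effusate = (n_CH₄/√M_CH₄) / (n_CH₄/√M_CH₄ + n_O₂/√M_O₂)
= (2.05/√16.04) / (2.05/√16.04 + 3.05/√32.00) = 0.5119/(0.5119 + 0.5392) = 0.487.

0.487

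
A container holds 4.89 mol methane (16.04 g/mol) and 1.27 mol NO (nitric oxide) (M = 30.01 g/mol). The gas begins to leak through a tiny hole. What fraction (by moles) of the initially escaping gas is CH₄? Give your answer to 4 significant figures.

0.8404

Rate_i ∝ x_i/√M_i (Graham's law weighted by mole fraction), so the effusate composition follows n_i/√M_i.
So x_CH₄ in the escaping gas = (n_CH₄/√M_CH₄) / Σ(n_i/√M_i)
= (4.89/√16.04) / (4.89/√16.04 + 1.27/√30.01) = 1.221/(1.221 + 0.2318) = 0.8404.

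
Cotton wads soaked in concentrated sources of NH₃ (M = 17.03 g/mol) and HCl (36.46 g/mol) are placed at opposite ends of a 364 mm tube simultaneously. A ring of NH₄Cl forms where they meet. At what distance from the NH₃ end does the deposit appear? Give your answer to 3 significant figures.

Graham's law gives d_NH₃/d_HCl = rate_NH₃/rate_HCl = √(M_HCl/M_NH₃) = √(36.46/17.03) = 1.463.
With d_NH₃ + d_HCl = 364 mm, d_HCl = 364/(1 + 1.463) = 147.8 mm.
d_NH₃ = 364 − 147.8 = 216 mm.

216 mm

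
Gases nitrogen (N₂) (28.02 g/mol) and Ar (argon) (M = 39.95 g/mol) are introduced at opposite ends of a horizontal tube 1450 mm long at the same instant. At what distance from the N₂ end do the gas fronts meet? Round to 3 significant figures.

789 mm

In equal time, each gas travels a distance ∝ its rate ∝ 1/√M, so d_N₂/d_Ar = √(M_Ar/M_N₂) = √(39.95/28.02) = 1.194.
With d_N₂ + d_Ar = 1450 mm, d_Ar = 1450/(1 + 1.194) = 660.9 mm.
d_N₂ = 1450 − 660.9 = 789 mm.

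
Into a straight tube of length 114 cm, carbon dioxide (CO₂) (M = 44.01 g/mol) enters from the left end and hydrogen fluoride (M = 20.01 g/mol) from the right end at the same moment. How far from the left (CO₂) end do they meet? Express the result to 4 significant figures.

45.91 cm

In equal time, each gas travels a distance ∝ its rate ∝ 1/√M, so d_CO₂/d_HF = √(M_HF/M_CO₂) = √(20.01/44.01) = 0.6743.
With d_CO₂ + d_HF = 114 cm, d_HF = 114/(1 + 0.6743) = 68.09 cm.
d_CO₂ = 114 − 68.09 = 45.91 cm.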